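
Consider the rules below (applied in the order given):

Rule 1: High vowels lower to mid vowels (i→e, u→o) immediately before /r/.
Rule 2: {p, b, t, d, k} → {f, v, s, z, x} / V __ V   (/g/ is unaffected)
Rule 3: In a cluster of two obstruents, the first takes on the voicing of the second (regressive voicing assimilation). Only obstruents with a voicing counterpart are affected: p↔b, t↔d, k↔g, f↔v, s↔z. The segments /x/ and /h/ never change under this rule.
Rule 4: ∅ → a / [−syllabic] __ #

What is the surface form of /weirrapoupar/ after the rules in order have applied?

Rule 1 (pre-rhotic lowering): /i/ is a high vowel immediately before /r/, so it lowers to [e]. /weirrapoupar/ → weerrapoupar.
Rule 2 (intervocalic spirantization): /p/ is a stop between vowels /a/ and /o/, so it spirantizes to the fricative [f]. /p/ is a stop between vowels /u/ and /a/, so it spirantizes to the fricative [f]. /weerrapoupar/ → weerrafoufar.
Rule 3 (regressive voicing assimilation): no segment meets the environment; /weerrafoufar/ is unchanged.
Rule 4 (final a-epenthesis): the form ends in the consonant /r/, so [a] is inserted word-finally. /weerrafoufar/ → weerrafoufara.

weerrafoufara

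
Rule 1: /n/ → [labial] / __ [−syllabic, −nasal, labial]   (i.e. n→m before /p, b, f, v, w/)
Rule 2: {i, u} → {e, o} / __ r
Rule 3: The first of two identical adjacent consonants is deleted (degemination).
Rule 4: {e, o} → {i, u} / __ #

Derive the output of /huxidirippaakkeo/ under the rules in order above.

Rule 1 (nasal place assimilation): no segment meets the environment; /huxidirippaakkeo/ is unchanged.
Rule 2 (pre-rhotic lowering): /i/ is a high vowel immediately before /r/, so it lowers to [e]. /huxidirippaakkeo/ → huxiderippaakkeo.
Rule 3 (degemination): /pp/ is a geminate; the first /p/ deletes. /kk/ is a geminate; the first /k/ deletes. /huxiderippaakkeo/ → huxideripaakeo.
Rule 4 (final vowel raising): /o/ is a mid vowel in word-final position, so it raises to [u]. /huxideripaakeo/ → huxideripaakeu.

huxideripaakeu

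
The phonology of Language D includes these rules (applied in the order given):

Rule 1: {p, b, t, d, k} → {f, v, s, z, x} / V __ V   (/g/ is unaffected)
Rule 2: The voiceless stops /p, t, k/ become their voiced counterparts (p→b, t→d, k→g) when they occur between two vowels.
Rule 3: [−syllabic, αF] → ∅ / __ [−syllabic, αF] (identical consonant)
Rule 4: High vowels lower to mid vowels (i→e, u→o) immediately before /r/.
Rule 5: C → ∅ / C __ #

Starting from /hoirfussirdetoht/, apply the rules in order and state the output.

hoerfuserdesoh

Rule 1 (intervocalic spirantization): /t/ is a stop between vowels /e/ and /o/, so it spirantizes to the fricative [s]. /hoirfussirdetoht/ → hoirfussirdesoht.
Rule 2 (intervocalic voicing): no segment meets the environment; /hoirfussirdesoht/ is unchanged.
Rule 3 (degemination): /ss/ is a geminate; the first /s/ deletes. /hoirfussirdesoht/ → hoirfusirdesoht.
Rule 4 (pre-rhotic lowering): /i/ is a high vowel immediately before /r/, so it lowers to [e]. /i/ is a high vowel immediately before /r/, so it lowers to [e]. /hoirfusirdesoht/ → hoerfuserdesoht.
Rule 5 (final cluster simplification): /t/ is the second consonant of a word-final cluster /ht/, so it deletes. /hoerfuserdesoht/ → hoerfuserdesoh.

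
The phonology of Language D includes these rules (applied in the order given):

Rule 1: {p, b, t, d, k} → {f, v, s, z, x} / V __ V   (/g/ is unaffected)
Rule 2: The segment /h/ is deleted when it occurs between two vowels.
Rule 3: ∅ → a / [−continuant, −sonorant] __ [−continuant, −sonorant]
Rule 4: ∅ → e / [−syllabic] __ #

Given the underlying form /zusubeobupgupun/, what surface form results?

zusuveovupagufune

Rule 1 (intervocalic spirantization): /b/ is a stop between vowels /u/ and /e/, so it spirantizes to the fricative [v]. /b/ is a stop between vowels /o/ and /u/, so it spirantizes to the fricative [v]. /p/ is a stop between vowels /u/ and /u/, so it spirantizes to the fricative [f]. /zusubeobupgupun/ → zusuveovupgufun.
Rule 2 (intervocalic h-deletion): no segment meets the environment; /zusuveovupgufun/ is unchanged.
Rule 3 (stop-cluster a-epenthesis): /p/ and /g/ form a stop–stop cluster, so [a] is inserted between them. /zusuveovupgufun/ → zusuveovupagufun.
Rule 4 (final e-epenthesis): the form ends in the consonant /n/, so [e] is inserted word-finally. /zusuveovupagufun/ → zusuveovupagufune.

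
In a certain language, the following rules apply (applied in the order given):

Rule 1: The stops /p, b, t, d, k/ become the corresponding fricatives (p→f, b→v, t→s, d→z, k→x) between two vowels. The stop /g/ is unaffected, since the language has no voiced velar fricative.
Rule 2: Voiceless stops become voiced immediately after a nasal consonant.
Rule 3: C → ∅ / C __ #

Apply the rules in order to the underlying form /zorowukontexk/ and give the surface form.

zorowuxondex

Rule 1 (intervocalic spirantization): /k/ is a stop between vowels /u/ and /o/, so it spirantizes to the fricative [x]. /zorowukontexk/ → zorowuxontexk.
Rule 2 (post-nasal voicing): /t/ is a voiceless stop immediately after the nasal /n/, so it voices to [d]. /zorowuxontexk/ → zorowuxondexk.
Rule 3 (final cluster simplification): /k/ is the second consonant of a word-final cluster /xk/, so it deletes. /zorowuxondexk/ → zorowuxondex.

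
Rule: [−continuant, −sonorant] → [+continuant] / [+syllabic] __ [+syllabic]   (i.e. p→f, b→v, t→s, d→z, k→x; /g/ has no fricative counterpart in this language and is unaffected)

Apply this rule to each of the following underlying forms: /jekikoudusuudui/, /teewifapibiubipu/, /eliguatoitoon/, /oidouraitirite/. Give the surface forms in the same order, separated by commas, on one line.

/jekikoudusuudui/: /k/ is a stop between vowels /e/ and /i/, so it spirantizes to the fricative [x]. /k/ is a stop between vowels /i/ and /o/, so it spirantizes to the fricative [x]. /d/ is a stop between vowels /u/ and /u/, so it spirantizes to the fricative [z]. /d/ is a stop between vowels /u/ and /u/, so it spirantizes to the fricative [z]. → [jexixouzusuuzui].
/teewifapibiubipu/: /p/ is a stop between vowels /a/ and /i/, so it spirantizes to the fricative [f]. /b/ is a stop between vowels /i/ and /i/, so it spirantizes to the fricative [v]. /b/ is a stop between vowels /u/ and /i/, so it spirantizes to the fricative [v]. /p/ is a stop between vowels /i/ and /u/, so it spirantizes to the fricative [f]. → [teewifafiviuvifu].
/eliguatoitoon/: /t/ is a stop between vowels /a/ and /o/, so it spirantizes to the fricative [s]. /t/ is a stop between vowels /i/ and /o/, so it spirantizes to the fricative [s]. → [eliguasoisoon].
/oidouraitirite/: /d/ is a stop between vowels /i/ and /o/, so it spirantizes to the fricative [z]. /t/ is a stop between vowels /i/ and /i/, so it spirantizes to the fricative [s]. /t/ is a stop between vowels /i/ and /e/, so it spirantizes to the fricative [s]. → [oizouraisirise].

jexixouzusuuzui, teewifafiviuvifu, eliguasoisoon, oizouraisirise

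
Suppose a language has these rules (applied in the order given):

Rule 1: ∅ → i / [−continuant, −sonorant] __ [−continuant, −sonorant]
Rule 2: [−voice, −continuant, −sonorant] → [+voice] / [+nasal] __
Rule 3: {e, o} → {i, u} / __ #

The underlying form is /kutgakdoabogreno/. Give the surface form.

kutigakidoabogrenu

Rule 1 (stop-cluster i-epenthesis): /t/ and /g/ form a stop–stop cluster, so [i] is inserted between them. /k/ and /d/ form a stop–stop cluster, so [i] is inserted between them. /kutgakdoabogreno/ → kutigakidoabogreno.
Rule 2 (post-nasal voicing): no segment meets the environment; /kutigakidoabogreno/ is unchanged.
Rule 3 (final vowel raising): /o/ is a mid vowel in word-final position, so it raises to [u]. /kutigakidoabogreno/ → kutigakidoabogrenu.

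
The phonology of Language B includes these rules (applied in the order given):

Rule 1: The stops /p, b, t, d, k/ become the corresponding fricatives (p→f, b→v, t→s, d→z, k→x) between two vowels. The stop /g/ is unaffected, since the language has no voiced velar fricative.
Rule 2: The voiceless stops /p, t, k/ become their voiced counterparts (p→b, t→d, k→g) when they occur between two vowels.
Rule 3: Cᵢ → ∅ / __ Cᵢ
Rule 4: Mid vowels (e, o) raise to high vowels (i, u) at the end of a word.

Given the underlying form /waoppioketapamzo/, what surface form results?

Rule 1 (intervocalic spirantization): /k/ is a stop between vowels /o/ and /e/, so it spirantizes to the fricative [x]. /t/ is a stop between vowels /e/ and /a/, so it spirantizes to the fricative [s]. /p/ is a stop between vowels /a/ and /a/, so it spirantizes to the fricative [f]. /waoppioketapamzo/ → waoppioxesafamzo.
Rule 2 (intervocalic voicing): no segment meets the environment; /waoppioxesafamzo/ is unchanged.
Rule 3 (degemination): /pp/ is a geminate; the first /p/ deletes. /waoppioxesafamzo/ → waopioxesafamzo.
Rule 4 (final vowel raising): /o/ is a mid vowel in word-final position, so it raises to [u]. /waopioxesafamzo/ → waopioxesafamzu.

waopioxesafamzu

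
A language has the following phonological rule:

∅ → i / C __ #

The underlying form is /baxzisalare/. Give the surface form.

No segment of /baxzisalare/ meets the structural description of the rule, so the form surfaces unchanged.

baxzisalare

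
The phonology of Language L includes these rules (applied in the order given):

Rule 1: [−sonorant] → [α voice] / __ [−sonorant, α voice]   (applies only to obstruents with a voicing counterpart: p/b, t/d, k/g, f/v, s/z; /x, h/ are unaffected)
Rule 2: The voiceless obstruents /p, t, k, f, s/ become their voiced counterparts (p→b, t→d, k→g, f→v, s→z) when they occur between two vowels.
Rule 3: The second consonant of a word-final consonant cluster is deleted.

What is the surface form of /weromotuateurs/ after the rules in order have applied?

weromoduadeur

Rule 1 (regressive voicing assimilation): no segment meets the environment; /weromotuateurs/ is unchanged.
Rule 2 (intervocalic voicing): /t/ is a voiceless obstruent between vowels /o/ and /u/, so it voices to [d]. /t/ is a voiceless obstruent between vowels /a/ and /e/, so it voices to [d]. /weromotuateurs/ → weromoduadeurs.
Rule 3 (final cluster simplification): /s/ is the second consonant of a word-final cluster /rs/, so it deletes. /weromoduadeurs/ → weromoduadeur.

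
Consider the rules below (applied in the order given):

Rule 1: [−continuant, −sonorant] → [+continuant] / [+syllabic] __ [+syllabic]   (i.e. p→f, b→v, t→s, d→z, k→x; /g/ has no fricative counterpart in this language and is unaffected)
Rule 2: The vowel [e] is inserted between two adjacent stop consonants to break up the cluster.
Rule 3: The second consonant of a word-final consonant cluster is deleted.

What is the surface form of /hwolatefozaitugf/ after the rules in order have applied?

hwolasefozaisug

Rule 1 (intervocalic spirantization): /t/ is a stop between vowels /a/ and /e/, so it spirantizes to the fricative [s]. /t/ is a stop between vowels /i/ and /u/, so it spirantizes to the fricative [s]. /hwolatefozaitugf/ → hwolasefozaisugf.
Rule 2 (stop-cluster e-epenthesis): no segment meets the environment; /hwolasefozaisugf/ is unchanged.
Rule 3 (final cluster simplification): /f/ is the second consonant of a word-final cluster /gf/, so it deletes. /hwolasefozaisugf/ → hwolasefozaisug.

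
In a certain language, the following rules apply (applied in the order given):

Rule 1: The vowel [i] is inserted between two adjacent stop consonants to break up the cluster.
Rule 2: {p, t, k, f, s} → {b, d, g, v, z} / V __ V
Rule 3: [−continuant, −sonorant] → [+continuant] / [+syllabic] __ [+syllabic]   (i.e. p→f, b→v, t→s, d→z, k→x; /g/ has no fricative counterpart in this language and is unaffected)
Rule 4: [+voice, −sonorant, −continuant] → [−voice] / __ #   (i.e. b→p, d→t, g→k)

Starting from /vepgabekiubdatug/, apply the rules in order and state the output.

Rule 1 (stop-cluster i-epenthesis): /p/ and /g/ form a stop–stop cluster, so [i] is inserted between them. /b/ and /d/ form a stop–stop cluster, so [i] is inserted between them. /vepgabekiubdatug/ → vepigabekiubidatug.
Rule 2 (intervocalic voicing): /p/ is a voiceless obstruent between vowels /e/ and /i/, so it voices to [b]. /k/ is a voiceless obstruent between vowels /e/ and /i/, so it voices to [g]. /t/ is a voiceless obstruent between vowels /a/ and /u/, so it voices to [d]. /vepigabekiubidatug/ → vebigabegiubidadug.
Rule 3 (intervocalic spirantization): /b/ is a stop between vowels /e/ and /i/, so it spirantizes to the fricative [v]. /b/ is a stop between vowels /a/ and /e/, so it spirantizes to the fricative [v]. /b/ is a stop between vowels /u/ and /i/, so it spirantizes to the fricative [v]. /d/ is a stop between vowels /i/ and /a/, so it spirantizes to the fricative [z]. /d/ is a stop between vowels /a/ and /u/, so it spirantizes to the fricative [z]. /vebigabegiubidadug/ → vevigavegiuvizazug.
Rule 4 (final devoicing): /g/ is a voiced stop in word-final position, so it devoices to [k]. /vevigavegiuvizazug/ → vevigavegiuvizazuk.

vevigavegiuvizazuk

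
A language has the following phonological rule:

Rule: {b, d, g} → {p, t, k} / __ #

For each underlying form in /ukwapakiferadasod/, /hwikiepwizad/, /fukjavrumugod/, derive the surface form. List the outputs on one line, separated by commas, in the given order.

/ukwapakiferadasod/: /d/ is a voiced stop in word-final position, so it devoices to [t]. → [ukwapakiferadasot].
/hwikiepwizad/: /d/ is a voiced stop in word-final position, so it devoices to [t]. → [hwikiepwizat].
/fukjavrumugod/: /d/ is a voiced stop in word-final position, so it devoices to [t]. → [fukjavrumugot].

ukwapakiferadasot, hwikiepwizat, fukjavrumugot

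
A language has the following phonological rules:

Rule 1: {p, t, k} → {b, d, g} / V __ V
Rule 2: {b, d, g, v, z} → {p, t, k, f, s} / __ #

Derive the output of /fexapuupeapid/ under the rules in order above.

Rule 1 (intervocalic voicing): /p/ is a voiceless stop between vowels /a/ and /u/, so it voices to [b]. /p/ is a voiceless stop between vowels /u/ and /e/, so it voices to [b]. /p/ is a voiceless stop between vowels /a/ and /i/, so it voices to [b]. /fexapuupeapid/ → fexabuubeabid.
Rule 2 (final devoicing): /d/ is a voiced obstruent in word-final position, so it devoices to [t]. /fexabuubeabid/ → fexabuubeabit.

fexabuubeabit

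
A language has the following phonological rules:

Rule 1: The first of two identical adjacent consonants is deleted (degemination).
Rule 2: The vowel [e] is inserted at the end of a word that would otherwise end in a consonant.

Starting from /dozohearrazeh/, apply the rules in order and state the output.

Rule 1 (degemination): /rr/ is a geminate; the first /r/ deletes. /dozohearrazeh/ → dozohearazeh.
Rule 2 (final e-epenthesis): the form ends in the consonant /h/, so [e] is inserted word-finally. /dozohearazeh/ → dozohearazehe.

dozohearazehe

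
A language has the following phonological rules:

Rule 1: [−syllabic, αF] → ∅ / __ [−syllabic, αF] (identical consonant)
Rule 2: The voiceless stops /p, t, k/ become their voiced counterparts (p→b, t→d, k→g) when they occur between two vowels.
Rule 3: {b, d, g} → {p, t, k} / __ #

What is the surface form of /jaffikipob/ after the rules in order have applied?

Rule 1 (degemination): /ff/ is a geminate; the first /f/ deletes. /jaffikipob/ → jafikipob.
Rule 2 (intervocalic voicing): /k/ is a voiceless stop between vowels /i/ and /i/, so it voices to [g]. /p/ is a voiceless stop between vowels /i/ and /o/, so it voices to [b]. /jafikipob/ → jafigibob.
Rule 3 (final devoicing): /b/ is a voiced stop in word-final position, so it devoices to [p]. /jafigibob/ → jafigibop.

jafigibop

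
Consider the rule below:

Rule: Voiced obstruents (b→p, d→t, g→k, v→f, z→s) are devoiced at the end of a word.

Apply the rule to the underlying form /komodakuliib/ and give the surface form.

komodakuliip

/b/ is a voiced obstruent in word-final position, so it devoices to [p].
The other instance of /d/ does not occur in the required environment and remains unchanged.
Surface form: [komodakuliip].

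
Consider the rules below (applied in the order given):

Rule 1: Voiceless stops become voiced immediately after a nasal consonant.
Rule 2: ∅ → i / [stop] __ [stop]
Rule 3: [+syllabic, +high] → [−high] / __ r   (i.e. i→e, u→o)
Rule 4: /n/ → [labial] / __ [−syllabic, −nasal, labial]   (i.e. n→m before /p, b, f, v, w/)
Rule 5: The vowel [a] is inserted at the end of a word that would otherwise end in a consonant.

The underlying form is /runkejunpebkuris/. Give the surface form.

rungejumbebikorisa

Rule 1 (post-nasal voicing): /k/ is a voiceless stop immediately after the nasal /n/, so it voices to [g]. /p/ is a voiceless stop immediately after the nasal /n/, so it voices to [b]. /runkejunpebkuris/ → rungejunbebkuris.
Rule 2 (stop-cluster i-epenthesis): /b/ and /k/ form a stop–stop cluster, so [i] is inserted between them. /rungejunbebkuris/ → rungejunbebikuris.
Rule 3 (pre-rhotic lowering): /u/ is a high vowel immediately before /r/, so it lowers to [o]. /rungejunbebikuris/ → rungejunbebikoris.
Rule 4 (nasal place assimilation): /n/ precedes the labial consonant /b/, so it assimilates in place to [m]. /rungejunbebikoris/ → rungejumbebikoris.
Rule 5 (final a-epenthesis): the form ends in the consonant /s/, so [a] is inserted word-finally. /rungejumbebikoris/ → rungejumbebikorisa.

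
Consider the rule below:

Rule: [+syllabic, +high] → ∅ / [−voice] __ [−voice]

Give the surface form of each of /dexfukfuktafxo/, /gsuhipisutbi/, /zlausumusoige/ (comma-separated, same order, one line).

/dexfukfuktafxo/: /u/ is a high vowel flanked by voiceless consonants /f/ and /k/, so it deletes. /u/ is a high vowel flanked by voiceless consonants /f/ and /k/, so it deletes. → [dexfkfktafxo].
/gsuhipisutbi/: /u/ is a high vowel flanked by voiceless consonants /s/ and /h/, so it deletes. /i/ is a high vowel flanked by voiceless consonants /h/ and /p/, so it deletes. /i/ is a high vowel flanked by voiceless consonants /p/ and /s/, so it deletes. /u/ is a high vowel flanked by voiceless consonants /s/ and /t/, so it deletes. → [gshpstbi].
/zlausumusoige/: the rule's environment is not met; surfaces unchanged as [zlausumusoige].

dexfkfktafxo, gshpstbi, zlausumusoige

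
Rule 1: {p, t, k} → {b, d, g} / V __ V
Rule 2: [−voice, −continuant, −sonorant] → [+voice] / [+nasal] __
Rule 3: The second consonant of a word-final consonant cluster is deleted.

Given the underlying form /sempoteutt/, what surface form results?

Rule 1 (intervocalic voicing): /t/ is a voiceless stop between vowels /o/ and /e/, so it voices to [d]. /sempoteutt/ → sempodeutt.
Rule 2 (post-nasal voicing): /p/ is a voiceless stop immediately after the nasal /m/, so it voices to [b]. /sempodeutt/ → sembodeutt.
Rule 3 (final cluster simplification): /t/ is the second consonant of a word-final cluster /tt/, so it deletes. /sembodeutt/ → sembodeut.

sembodeut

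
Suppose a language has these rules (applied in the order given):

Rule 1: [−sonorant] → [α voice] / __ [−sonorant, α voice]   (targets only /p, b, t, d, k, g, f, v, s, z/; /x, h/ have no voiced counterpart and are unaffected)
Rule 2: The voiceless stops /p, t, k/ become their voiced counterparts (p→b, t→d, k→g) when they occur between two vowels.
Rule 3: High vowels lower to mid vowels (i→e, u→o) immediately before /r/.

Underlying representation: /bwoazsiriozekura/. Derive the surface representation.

Rule 1 (regressive voicing assimilation): /z/ precedes the voiceless obstruent /s/, so it devoices to [s] by assimilation. /bwoazsiriozekura/ → bwoassiriozekura.
Rule 2 (intervocalic voicing): /k/ is a voiceless stop between vowels /e/ and /u/, so it voices to [g]. /bwoassiriozekura/ → bwoassiriozegura.
Rule 3 (pre-rhotic lowering): /i/ is a high vowel immediately before /r/, so it lowers to [e]. /u/ is a high vowel immediately before /r/, so it lowers to [o]. /bwoassiriozegura/ → bwoasseriozegora.

bwoasseriozegora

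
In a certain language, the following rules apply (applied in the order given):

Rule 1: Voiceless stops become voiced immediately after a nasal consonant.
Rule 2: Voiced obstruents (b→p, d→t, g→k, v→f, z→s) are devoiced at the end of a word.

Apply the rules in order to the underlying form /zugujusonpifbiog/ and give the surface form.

zugujusonbifbiok

Rule 1 (post-nasal voicing): /p/ is a voiceless stop immediately after the nasal /n/, so it voices to [b]. /zugujusonpifbiog/ → zugujusonbifbiog.
Rule 2 (final devoicing): /g/ is a voiced obstruent in word-final position, so it devoices to [k]. /zugujusonbifbiog/ → zugujusonbifbiok.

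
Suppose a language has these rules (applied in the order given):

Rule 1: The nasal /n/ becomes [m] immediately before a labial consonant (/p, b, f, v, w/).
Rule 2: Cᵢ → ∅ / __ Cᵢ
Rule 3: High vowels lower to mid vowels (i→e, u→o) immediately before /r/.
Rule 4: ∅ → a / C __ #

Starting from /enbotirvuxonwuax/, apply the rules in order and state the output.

Rule 1 (nasal place assimilation): /n/ precedes the labial consonant /b/, so it assimilates in place to [m]. /n/ precedes the labial consonant /w/, so it assimilates in place to [m]. /enbotirvuxonwuax/ → embotirvuxomwuax.
Rule 2 (degemination): no segment meets the environment; /embotirvuxomwuax/ is unchanged.
Rule 3 (pre-rhotic lowering): /i/ is a high vowel immediately before /r/, so it lowers to [e]. /embotirvuxomwuax/ → embotervuxomwuax.
Rule 4 (final a-epenthesis): the form ends in the consonant /x/, so [a] is inserted word-finally. /embotervuxomwuax/ → embotervuxomwuaxa.

embotervuxomwuaxa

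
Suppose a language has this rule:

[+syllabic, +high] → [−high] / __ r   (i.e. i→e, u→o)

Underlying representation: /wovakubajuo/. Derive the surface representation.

No segment of /wovakubajuo/ meets the structural description of the rule, so the form surfaces unchanged.

wovakubajuo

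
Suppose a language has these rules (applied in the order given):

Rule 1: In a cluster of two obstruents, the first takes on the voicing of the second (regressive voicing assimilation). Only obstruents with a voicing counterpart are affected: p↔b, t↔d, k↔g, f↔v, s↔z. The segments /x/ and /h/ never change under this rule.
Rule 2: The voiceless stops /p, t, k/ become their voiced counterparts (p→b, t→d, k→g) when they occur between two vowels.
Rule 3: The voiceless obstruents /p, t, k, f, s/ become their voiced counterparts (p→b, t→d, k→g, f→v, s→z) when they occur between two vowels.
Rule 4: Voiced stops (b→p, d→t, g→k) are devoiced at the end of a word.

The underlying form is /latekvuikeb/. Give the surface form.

ladegvuigep

Rule 1 (regressive voicing assimilation): /k/ precedes the voiced obstruent /v/, so it voices to [g] by assimilation. /latekvuikeb/ → lategvuikeb.
Rule 2 (intervocalic voicing): /t/ is a voiceless stop between vowels /a/ and /e/, so it voices to [d]. /k/ is a voiceless stop between vowels /i/ and /e/, so it voices to [g]. /lategvuikeb/ → ladegvuigeb.
Rule 3 (intervocalic voicing): no segment meets the environment; /ladegvuigeb/ is unchanged.
Rule 4 (final devoicing): /b/ is a voiced stop in word-final position, so it devoices to [p]. /ladegvuigeb/ → ladegvuigep.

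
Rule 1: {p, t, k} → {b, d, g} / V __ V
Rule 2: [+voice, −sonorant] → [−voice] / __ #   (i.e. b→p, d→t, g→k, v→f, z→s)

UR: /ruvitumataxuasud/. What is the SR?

Rule 1 (intervocalic voicing): /t/ is a voiceless stop between vowels /i/ and /u/, so it voices to [d]. /t/ is a voiceless stop between vowels /a/ and /a/, so it voices to [d]. /ruvitumataxuasud/ → ruvidumadaxuasud.
Rule 2 (final devoicing): /d/ is a voiced obstruent in word-final position, so it devoices to [t]. /ruvidumadaxuasud/ → ruvidumadaxuasut.

ruvidumadaxuasut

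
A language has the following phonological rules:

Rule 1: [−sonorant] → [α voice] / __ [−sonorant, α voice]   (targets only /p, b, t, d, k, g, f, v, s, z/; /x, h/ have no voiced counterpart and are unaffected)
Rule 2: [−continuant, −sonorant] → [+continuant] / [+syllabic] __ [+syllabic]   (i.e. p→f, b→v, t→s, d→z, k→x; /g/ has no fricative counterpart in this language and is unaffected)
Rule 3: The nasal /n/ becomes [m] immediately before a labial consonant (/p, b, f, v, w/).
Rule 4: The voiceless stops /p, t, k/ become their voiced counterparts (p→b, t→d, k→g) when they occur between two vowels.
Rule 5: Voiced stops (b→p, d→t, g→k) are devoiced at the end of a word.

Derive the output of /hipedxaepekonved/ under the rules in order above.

Rule 1 (regressive voicing assimilation): /d/ precedes the voiceless obstruent /x/, so it devoices to [t] by assimilation. /hipedxaepekonved/ → hipetxaepekonved.
Rule 2 (intervocalic spirantization): /p/ is a stop between vowels /i/ and /e/, so it spirantizes to the fricative [f]. /p/ is a stop between vowels /e/ and /e/, so it spirantizes to the fricative [f]. /k/ is a stop between vowels /e/ and /o/, so it spirantizes to the fricative [x]. /hipetxaepekonved/ → hifetxaefexonved.
Rule 3 (nasal place assimilation): /n/ precedes the labial consonant /v/, so it assimilates in place to [m]. /hifetxaefexonved/ → hifetxaefexomved.
Rule 4 (intervocalic voicing): no segment meets the environment; /hifetxaefexomved/ is unchanged.
Rule 5 (final devoicing): /d/ is a voiced stop in word-final position, so it devoices to [t]. /hifetxaefexomved/ → hifetxaefexomvet.

hifetxaefexomvet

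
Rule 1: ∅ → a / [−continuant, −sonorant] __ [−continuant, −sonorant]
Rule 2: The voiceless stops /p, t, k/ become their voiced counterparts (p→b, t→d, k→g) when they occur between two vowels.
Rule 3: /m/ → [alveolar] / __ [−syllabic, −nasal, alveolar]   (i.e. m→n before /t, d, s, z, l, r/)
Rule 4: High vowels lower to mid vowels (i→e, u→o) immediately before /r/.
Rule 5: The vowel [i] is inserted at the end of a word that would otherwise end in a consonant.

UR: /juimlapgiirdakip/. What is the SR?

juinlabagierdagipi

Rule 1 (stop-cluster a-epenthesis): /p/ and /g/ form a stop–stop cluster, so [a] is inserted between them. /juimlapgiirdakip/ → juimlapagiirdakip.
Rule 2 (intervocalic voicing): /p/ is a voiceless stop between vowels /a/ and /a/, so it voices to [b]. /k/ is a voiceless stop between vowels /a/ and /i/, so it voices to [g]. /juimlapagiirdakip/ → juimlabagiirdagip.
Rule 3 (nasal place assimilation): /m/ precedes the alveolar consonant /l/, so it assimilates in place to [n]. /juimlabagiirdagip/ → juinlabagiirdagip.
Rule 4 (pre-rhotic lowering): /i/ is a high vowel immediately before /r/, so it lowers to [e]. /juinlabagiirdagip/ → juinlabagierdagip.
Rule 5 (final i-epenthesis): the form ends in the consonant /p/, so [i] is inserted word-finally. /juinlabagierdagip/ → juinlabagierdagipi.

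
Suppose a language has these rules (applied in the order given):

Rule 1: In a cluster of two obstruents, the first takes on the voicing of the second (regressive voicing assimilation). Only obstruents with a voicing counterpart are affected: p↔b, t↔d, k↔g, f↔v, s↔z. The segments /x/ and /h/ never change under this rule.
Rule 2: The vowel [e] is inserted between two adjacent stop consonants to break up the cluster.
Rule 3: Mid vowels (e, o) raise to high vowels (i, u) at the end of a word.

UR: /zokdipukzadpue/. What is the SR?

Rule 1 (regressive voicing assimilation): /k/ precedes the voiced obstruent /d/, so it voices to [g] by assimilation. /k/ precedes the voiced obstruent /z/, so it voices to [g] by assimilation. /d/ precedes the voiceless obstruent /p/, so it devoices to [t] by assimilation. /zokdipukzadpue/ → zogdipugzatpue.
Rule 2 (stop-cluster e-epenthesis): /g/ and /d/ form a stop–stop cluster, so [e] is inserted between them. /t/ and /p/ form a stop–stop cluster, so [e] is inserted between them. /zogdipugzatpue/ → zogedipugzatepue.
Rule 3 (final vowel raising): /e/ is a mid vowel in word-final position, so it raises to [i]. /zogedipugzatepue/ → zogedipugzatepui.

zogedipugzatepui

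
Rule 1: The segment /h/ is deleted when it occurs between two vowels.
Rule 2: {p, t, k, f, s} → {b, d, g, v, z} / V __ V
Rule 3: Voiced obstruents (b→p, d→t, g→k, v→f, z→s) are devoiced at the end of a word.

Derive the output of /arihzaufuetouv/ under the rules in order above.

Rule 1 (intervocalic h-deletion): no segment meets the environment; /arihzaufuetouv/ is unchanged.
Rule 2 (intervocalic voicing): /f/ is a voiceless obstruent between vowels /u/ and /u/, so it voices to [v]. /t/ is a voiceless obstruent between vowels /e/ and /o/, so it voices to [d]. /arihzaufuetouv/ → arihzauvuedouv.
Rule 3 (final devoicing): /v/ is a voiced obstruent in word-final position, so it devoices to [f]. /arihzauvuedouv/ → arihzauvuedouf.

arihzauvuedouf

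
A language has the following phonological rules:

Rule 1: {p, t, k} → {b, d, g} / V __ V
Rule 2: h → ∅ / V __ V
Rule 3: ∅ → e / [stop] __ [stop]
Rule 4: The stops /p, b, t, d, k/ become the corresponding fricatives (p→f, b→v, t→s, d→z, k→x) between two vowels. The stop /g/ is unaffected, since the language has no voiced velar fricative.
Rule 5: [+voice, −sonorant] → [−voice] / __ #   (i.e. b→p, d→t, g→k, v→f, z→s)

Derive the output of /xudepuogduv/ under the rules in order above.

xuzevuogezuf

Rule 1 (intervocalic voicing): /p/ is a voiceless stop between vowels /e/ and /u/, so it voices to [b]. /xudepuogduv/ → xudebuogduv.
Rule 2 (intervocalic h-deletion): no segment meets the environment; /xudebuogduv/ is unchanged.
Rule 3 (stop-cluster e-epenthesis): /g/ and /d/ form a stop–stop cluster, so [e] is inserted between them. /xudebuogduv/ → xudebuogeduv.
Rule 4 (intervocalic spirantization): /d/ is a stop between vowels /u/ and /e/, so it spirantizes to the fricative [z]. /b/ is a stop between vowels /e/ and /u/, so it spirantizes to the fricative [v]. /d/ is a stop between vowels /e/ and /u/, so it spirantizes to the fricative [z]. /xudebuogeduv/ → xuzevuogezuv.
Rule 5 (final devoicing): /v/ is a voiced obstruent in word-final position, so it devoices to [f]. /xuzevuogezuv/ → xuzevuogezuf.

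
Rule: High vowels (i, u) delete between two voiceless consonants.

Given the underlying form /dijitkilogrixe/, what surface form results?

dijitkilogrixe

No segment of /dijitkilogrixe/ meets the structural description of the rule, so the form surfaces unchanged.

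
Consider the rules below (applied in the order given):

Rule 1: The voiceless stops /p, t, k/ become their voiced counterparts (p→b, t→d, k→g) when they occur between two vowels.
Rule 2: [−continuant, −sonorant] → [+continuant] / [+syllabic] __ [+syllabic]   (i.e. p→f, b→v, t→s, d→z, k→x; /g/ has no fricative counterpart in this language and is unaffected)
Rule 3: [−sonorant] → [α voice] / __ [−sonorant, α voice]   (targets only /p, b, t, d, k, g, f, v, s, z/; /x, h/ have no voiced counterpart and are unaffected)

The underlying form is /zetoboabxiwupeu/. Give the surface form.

zezovoapxiwuveu

Rule 1 (intervocalic voicing): /t/ is a voiceless stop between vowels /e/ and /o/, so it voices to [d]. /p/ is a voiceless stop between vowels /u/ and /e/, so it voices to [b]. /zetoboabxiwupeu/ → zedoboabxiwubeu.
Rule 2 (intervocalic spirantization): /d/ is a stop between vowels /e/ and /o/, so it spirantizes to the fricative [z]. /b/ is a stop between vowels /o/ and /o/, so it spirantizes to the fricative [v]. /b/ is a stop between vowels /u/ and /e/, so it spirantizes to the fricative [v]. /zedoboabxiwubeu/ → zezovoabxiwuveu.
Rule 3 (regressive voicing assimilation): /b/ precedes the voiceless obstruent /x/, so it devoices to [p] by assimilation. /zezovoabxiwuveu/ → zezovoapxiwuveu.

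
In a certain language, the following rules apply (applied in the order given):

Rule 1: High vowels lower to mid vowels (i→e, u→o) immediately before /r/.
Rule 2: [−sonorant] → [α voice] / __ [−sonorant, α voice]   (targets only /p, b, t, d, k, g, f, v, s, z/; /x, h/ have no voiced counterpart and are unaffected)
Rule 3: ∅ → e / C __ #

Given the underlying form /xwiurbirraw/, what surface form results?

Rule 1 (pre-rhotic lowering): /u/ is a high vowel immediately before /r/, so it lowers to [o]. /i/ is a high vowel immediately before /r/, so it lowers to [e]. /xwiurbirraw/ → xwiorberraw.
Rule 2 (regressive voicing assimilation): no segment meets the environment; /xwiorberraw/ is unchanged.
Rule 3 (final e-epenthesis): the form ends in the consonant /w/, so [e] is inserted word-finally. /xwiorberraw/ → xwiorberrawe.

xwiorberrawe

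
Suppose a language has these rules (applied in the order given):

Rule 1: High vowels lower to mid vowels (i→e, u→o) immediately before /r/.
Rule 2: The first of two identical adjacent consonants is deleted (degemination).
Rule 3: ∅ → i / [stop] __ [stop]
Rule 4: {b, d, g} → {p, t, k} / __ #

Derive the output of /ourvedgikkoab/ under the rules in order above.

oorvedigikoap

Rule 1 (pre-rhotic lowering): /u/ is a high vowel immediately before /r/, so it lowers to [o]. /ourvedgikkoab/ → oorvedgikkoab.
Rule 2 (degemination): /kk/ is a geminate; the first /k/ deletes. /oorvedgikkoab/ → oorvedgikoab.
Rule 3 (stop-cluster i-epenthesis): /d/ and /g/ form a stop–stop cluster, so [i] is inserted between them. /oorvedgikoab/ → oorvedigikoab.
Rule 4 (final devoicing): /b/ is a voiced stop in word-final position, so it devoices to [p]. /oorvedigikoab/ → oorvedigikoap.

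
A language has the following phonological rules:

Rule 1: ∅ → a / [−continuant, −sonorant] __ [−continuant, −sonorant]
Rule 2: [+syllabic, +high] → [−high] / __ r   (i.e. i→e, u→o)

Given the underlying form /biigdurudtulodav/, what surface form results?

biigadorudatulodav

Rule 1 (stop-cluster a-epenthesis): /g/ and /d/ form a stop–stop cluster, so [a] is inserted between them. /d/ and /t/ form a stop–stop cluster, so [a] is inserted between them. /biigdurudtulodav/ → biigadurudatulodav.
Rule 2 (pre-rhotic lowering): /u/ is a high vowel immediately before /r/, so it lowers to [o]. /biigadurudatulodav/ → biigadorudatulodav.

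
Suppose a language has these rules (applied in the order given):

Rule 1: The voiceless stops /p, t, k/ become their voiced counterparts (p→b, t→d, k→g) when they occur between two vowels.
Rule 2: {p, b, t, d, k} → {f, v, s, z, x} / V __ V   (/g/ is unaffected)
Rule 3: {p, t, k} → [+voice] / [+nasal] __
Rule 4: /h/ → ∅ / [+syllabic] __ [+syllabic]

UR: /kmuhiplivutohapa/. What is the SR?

Rule 1 (intervocalic voicing): /t/ is a voiceless stop between vowels /u/ and /o/, so it voices to [d]. /p/ is a voiceless stop between vowels /a/ and /a/, so it voices to [b]. /kmuhiplivutohapa/ → kmuhiplivudohaba.
Rule 2 (intervocalic spirantization): /d/ is a stop between vowels /u/ and /o/, so it spirantizes to the fricative [z]. /b/ is a stop between vowels /a/ and /a/, so it spirantizes to the fricative [v]. /kmuhiplivudohaba/ → kmuhiplivuzohava.
Rule 3 (post-nasal voicing): no segment meets the environment; /kmuhiplivuzohava/ is unchanged.
Rule 4 (intervocalic h-deletion): /h/ occurs between vowels /u/ and /i/, so it deletes. /h/ occurs between vowels /o/ and /a/, so it deletes. /kmuhiplivuzohava/ → kmuiplivuzoava.

kmuiplivuzoava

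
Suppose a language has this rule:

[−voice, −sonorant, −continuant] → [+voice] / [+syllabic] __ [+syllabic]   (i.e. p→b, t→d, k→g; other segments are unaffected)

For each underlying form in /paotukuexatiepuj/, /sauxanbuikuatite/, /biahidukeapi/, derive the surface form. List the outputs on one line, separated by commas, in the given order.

/paotukuexatiepuj/: /t/ is a voiceless stop between vowels /o/ and /u/, so it voices to [d]. /k/ is a voiceless stop between vowels /u/ and /u/, so it voices to [g]. /t/ is a voiceless stop between vowels /a/ and /i/, so it voices to [d]. /p/ is a voiceless stop between vowels /e/ and /u/, so it voices to [b]. → [paoduguexadiebuj].
/sauxanbuikuatite/: /k/ is a voiceless stop between vowels /i/ and /u/, so it voices to [g]. /t/ is a voiceless stop between vowels /a/ and /i/, so it voices to [d]. /t/ is a voiceless stop between vowels /i/ and /e/, so it voices to [d]. → [sauxanbuiguadide].
/biahidukeapi/: /k/ is a voiceless stop between vowels /u/ and /e/, so it voices to [g]. /p/ is a voiceless stop between vowels /a/ and /i/, so it voices to [b]. → [biahidugeabi].

paoduguexadiebuj, sauxanbuiguadide, biahidugeabi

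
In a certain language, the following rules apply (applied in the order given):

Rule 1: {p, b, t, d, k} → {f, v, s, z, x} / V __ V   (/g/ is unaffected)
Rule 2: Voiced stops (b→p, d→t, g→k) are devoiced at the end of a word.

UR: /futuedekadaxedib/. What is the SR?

Rule 1 (intervocalic spirantization): /t/ is a stop between vowels /u/ and /u/, so it spirantizes to the fricative [s]. /d/ is a stop between vowels /e/ and /e/, so it spirantizes to the fricative [z]. /k/ is a stop between vowels /e/ and /a/, so it spirantizes to the fricative [x]. /d/ is a stop between vowels /a/ and /a/, so it spirantizes to the fricative [z]. /d/ is a stop between vowels /e/ and /i/, so it spirantizes to the fricative [z]. /futuedekadaxedib/ → fusuezexazaxezib.
Rule 2 (final devoicing): /b/ is a voiced stop in word-final position, so it devoices to [p]. /fusuezexazaxezib/ → fusuezexazaxezip.

fusuezexazaxezip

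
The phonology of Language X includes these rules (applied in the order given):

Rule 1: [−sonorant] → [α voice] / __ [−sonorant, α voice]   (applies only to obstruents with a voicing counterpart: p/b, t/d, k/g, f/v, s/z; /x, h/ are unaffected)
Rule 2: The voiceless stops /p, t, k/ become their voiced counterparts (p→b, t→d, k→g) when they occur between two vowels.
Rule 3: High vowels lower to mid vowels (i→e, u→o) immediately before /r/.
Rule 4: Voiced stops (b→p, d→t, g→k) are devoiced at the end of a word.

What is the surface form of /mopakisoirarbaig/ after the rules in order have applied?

Rule 1 (regressive voicing assimilation): no segment meets the environment; /mopakisoirarbaig/ is unchanged.
Rule 2 (intervocalic voicing): /p/ is a voiceless stop between vowels /o/ and /a/, so it voices to [b]. /k/ is a voiceless stop between vowels /a/ and /i/, so it voices to [g]. /mopakisoirarbaig/ → mobagisoirarbaig.
Rule 3 (pre-rhotic lowering): /i/ is a high vowel immediately before /r/, so it lowers to [e]. /mobagisoirarbaig/ → mobagisoerarbaig.
Rule 4 (final devoicing): /g/ is a voiced stop in word-final position, so it devoices to [k]. /mobagisoerarbaig/ → mobagisoerarbaik.

mobagisoerarbaik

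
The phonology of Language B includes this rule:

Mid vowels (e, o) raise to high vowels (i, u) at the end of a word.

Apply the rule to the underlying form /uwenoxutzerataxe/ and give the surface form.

/e/ is a mid vowel in word-final position, so it raises to [i].
The other instances of /e/, /o/ do not occur in the required environment and remain unchanged.
Surface form: [uwenoxutzerataxi].

uwenoxutzerataxi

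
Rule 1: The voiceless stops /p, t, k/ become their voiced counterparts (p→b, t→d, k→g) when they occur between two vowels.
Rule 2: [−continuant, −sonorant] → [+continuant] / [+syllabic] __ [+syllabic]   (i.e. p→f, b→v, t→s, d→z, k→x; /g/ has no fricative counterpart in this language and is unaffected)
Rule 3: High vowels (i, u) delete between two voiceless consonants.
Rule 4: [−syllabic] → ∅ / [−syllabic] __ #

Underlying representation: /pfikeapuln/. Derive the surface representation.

pfigeavul

Rule 1 (intervocalic voicing): /k/ is a voiceless stop between vowels /i/ and /e/, so it voices to [g]. /p/ is a voiceless stop between vowels /a/ and /u/, so it voices to [b]. /pfikeapuln/ → pfigeabuln.
Rule 2 (intervocalic spirantization): /b/ is a stop between vowels /a/ and /u/, so it spirantizes to the fricative [v]. /pfigeabuln/ → pfigeavuln.
Rule 3 (high vowel syncope): no segment meets the environment; /pfigeavuln/ is unchanged.
Rule 4 (final cluster simplification): /n/ is the second consonant of a word-final cluster /ln/, so it deletes. /pfigeavuln/ → pfigeavul.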